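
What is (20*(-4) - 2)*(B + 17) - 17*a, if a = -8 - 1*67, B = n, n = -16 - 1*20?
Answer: 2833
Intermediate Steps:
n = -36 (n = -16 - 20 = -36)
B = -36
a = -75 (a = -8 - 67 = -75)
(20*(-4) - 2)*(B + 17) - 17*a = (20*(-4) - 2)*(-36 + 17) - 17*(-75) = (-80 - 2)*(-19) + 1275 = -82*(-19) + 1275 = 1558 + 1275 = 2833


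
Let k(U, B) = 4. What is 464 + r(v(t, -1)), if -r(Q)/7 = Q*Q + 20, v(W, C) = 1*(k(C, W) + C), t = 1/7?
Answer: 261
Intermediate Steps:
t = ⅐ ≈ 0.14286
v(W, C) = 4 + C (v(W, C) = 1*(4 + C) = 4 + C)
r(Q) = -140 - 7*Q² (r(Q) = -7*(Q*Q + 20) = -7*(Q² + 20) = -7*(20 + Q²) = -140 - 7*Q²)
464 + r(v(t, -1)) = 464 + (-140 - 7*(4 - 1)²) = 464 + (-140 - 7*3²) = 464 + (-140 - 7*9) = 464 + (-140 - 63) = 464 - 203 = 261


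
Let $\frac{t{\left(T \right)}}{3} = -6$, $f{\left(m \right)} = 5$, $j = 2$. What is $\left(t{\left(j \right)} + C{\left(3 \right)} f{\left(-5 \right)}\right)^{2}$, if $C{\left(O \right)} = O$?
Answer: $9$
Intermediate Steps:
$t{\left(T \right)} = -18$ ($t{\left(T \right)} = 3 \left(-6\right) = -18$)
$\left(t{\left(j \right)} + C{\left(3 \right)} f{\left(-5 \right)}\right)^{2} = \left(-18 + 3 \cdot 5\right)^{2} = \left(-18 + 15\right)^{2} = \left(-3\right)^{2} = 9$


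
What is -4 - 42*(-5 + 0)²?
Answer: -1054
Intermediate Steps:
-4 - 42*(-5 + 0)² = -4 - 42*(-5)² = -4 - 42*25 = -4 - 1050 = -1054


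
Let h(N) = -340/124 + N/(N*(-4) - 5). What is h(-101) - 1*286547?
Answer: -3544336889/12369 ≈ -2.8655e+5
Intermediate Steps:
h(N) = -85/31 + N/(-5 - 4*N) (h(N) = -340*1/124 + N/(-4*N - 5) = -85/31 + N/(-5 - 4*N))
h(-101) - 1*286547 = (-425 - 371*(-101))/(31*(5 + 4*(-101))) - 1*286547 = (-425 + 37471)/(31*(5 - 404)) - 286547 = (1/31)*37046/(-399) - 286547 = (1/31)*(-1/399)*37046 - 286547 = -37046/12369 - 286547 = -3544336889/12369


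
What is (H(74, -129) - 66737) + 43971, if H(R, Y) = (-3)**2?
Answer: -22757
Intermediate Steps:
H(R, Y) = 9
(H(74, -129) - 66737) + 43971 = (9 - 66737) + 43971 = -66728 + 43971 = -22757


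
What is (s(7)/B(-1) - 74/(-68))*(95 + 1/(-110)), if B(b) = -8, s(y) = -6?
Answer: 261225/1496 ≈ 174.62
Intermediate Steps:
(s(7)/B(-1) - 74/(-68))*(95 + 1/(-110)) = (-6/(-8) - 74/(-68))*(95 + 1/(-110)) = (-6*(-1/8) - 74*(-1/68))*(95 - 1/110) = (3/4 + 37/34)*(10449/110) = (125/68)*(10449/110) = 261225/1496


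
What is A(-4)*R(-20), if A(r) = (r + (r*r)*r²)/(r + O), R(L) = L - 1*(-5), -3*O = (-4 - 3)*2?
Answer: -5670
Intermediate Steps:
O = 14/3 (O = -(-4 - 3)*2/3 = -(-7)*2/3 = -⅓*(-14) = 14/3 ≈ 4.6667)
R(L) = 5 + L (R(L) = L + 5 = 5 + L)
A(r) = (r + r⁴)/(14/3 + r) (A(r) = (r + (r*r)*r²)/(r + 14/3) = (r + r²*r²)/(14/3 + r) = (r + r⁴)/(14/3 + r))
A(-4)*R(-20) = (3*(-4)*(1 + (-4)³)/(14 + 3*(-4)))*(5 - 20) = (3*(-4)*(1 - 64)/(14 - 12))*(-15) = (3*(-4)*(-63)/2)*(-15) = (3*(-4)*(½)*(-63))*(-15) = 378*(-15) = -5670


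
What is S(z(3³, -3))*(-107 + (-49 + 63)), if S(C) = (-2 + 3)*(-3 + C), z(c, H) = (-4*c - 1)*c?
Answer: 273978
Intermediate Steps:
z(c, H) = c*(-1 - 4*c) (z(c, H) = (-1 - 4*c)*c = c*(-1 - 4*c))
S(C) = -3 + C (S(C) = 1*(-3 + C) = -3 + C)
S(z(3³, -3))*(-107 + (-49 + 63)) = (-3 - 1*3³*(1 + 4*3³))*(-107 + (-49 + 63)) = (-3 - 1*27*(1 + 4*27))*(-107 + 14) = (-3 - 1*27*(1 + 108))*(-93) = (-3 - 1*27*109)*(-93) = (-3 - 2943)*(-93) = -2946*(-93) = 273978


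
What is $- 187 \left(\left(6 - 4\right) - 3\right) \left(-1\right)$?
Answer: $-187$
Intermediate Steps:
$- 187 \left(\left(6 - 4\right) - 3\right) \left(-1\right) = - 187 \left(2 - 3\right) \left(-1\right) = - 187 \left(\left(-1\right) \left(-1\right)\right) = \left(-187\right) 1 = -187$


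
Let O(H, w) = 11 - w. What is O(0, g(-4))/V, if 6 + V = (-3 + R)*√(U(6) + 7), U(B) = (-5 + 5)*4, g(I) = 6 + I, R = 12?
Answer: 6/59 + 9*√7/59 ≈ 0.50528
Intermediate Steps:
U(B) = 0 (U(B) = 0*4 = 0)
V = -6 + 9*√7 (V = -6 + (-3 + 12)*√(0 + 7) = -6 + 9*√7 ≈ 17.812)
O(0, g(-4))/V = (11 - (6 - 4))/(-6 + 9*√7) = (11 - 1*2)/(-6 + 9*√7) = (11 - 2)/(-6 + 9*√7) = 9/(-6 + 9*√7)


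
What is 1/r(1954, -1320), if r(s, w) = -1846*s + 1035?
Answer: -1/3606049 ≈ -2.7731e-7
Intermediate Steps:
r(s, w) = 1035 - 1846*s
1/r(1954, -1320) = 1/(1035 - 1846*1954) = 1/(1035 - 3607084) = 1/(-3606049) = -1/3606049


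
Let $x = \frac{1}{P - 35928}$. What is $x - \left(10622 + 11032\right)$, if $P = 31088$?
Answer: $- \frac{104805361}{4840} \approx -21654.0$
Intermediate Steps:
$x = - \frac{1}{4840}$ ($x = \frac{1}{31088 - 35928} = \frac{1}{-4840} = - \frac{1}{4840} \approx -0.00020661$)
$x - \left(10622 + 11032\right) = - \frac{1}{4840} - \left(10622 + 11032\right) = - \frac{1}{4840} - 21654 = - \frac{104805361}{4840}$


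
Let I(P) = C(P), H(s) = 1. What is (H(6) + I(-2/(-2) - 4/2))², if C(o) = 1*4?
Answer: 25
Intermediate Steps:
C(o) = 4
I(P) = 4
(H(6) + I(-2/(-2) - 4/2))² = (1 + 4)² = 5² = 25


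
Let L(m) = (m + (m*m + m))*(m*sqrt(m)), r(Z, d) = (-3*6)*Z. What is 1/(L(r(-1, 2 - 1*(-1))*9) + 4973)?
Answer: -4973/3000977679246743 + 38736144*sqrt(2)/3000977679246743 ≈ 1.8253e-8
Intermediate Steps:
r(Z, d) = -18*Z
L(m) = m**(3/2)*(m**2 + 2*m) (L(m) = (m + (m**2 + m))*m**(3/2) = (m + (m + m**2))*m**(3/2) = (m**2 + 2*m)*m**(3/2) = m**(3/2)*(m**2 + 2*m))
1/(L(r(-1, 2 - 1*(-1))*9) + 4973) = 1/((-18*(-1)*9)**(5/2)*(2 - 18*(-1)*9) + 4973) = 1/((18*9)**(5/2)*(2 + 18*9) + 4973) = 1/(162**(5/2)*(2 + 162) + 4973) = 1/((236196*sqrt(2))*164 + 4973) = 1/(38736144*sqrt(2) + 4973) = 1/(4973 + 38736144*sqrt(2))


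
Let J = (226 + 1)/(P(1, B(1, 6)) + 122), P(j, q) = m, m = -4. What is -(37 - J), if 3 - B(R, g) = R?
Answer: -4139/118 ≈ -35.076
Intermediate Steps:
B(R, g) = 3 - R
P(j, q) = -4
J = 227/118 (J = (226 + 1)/(-4 + 122) = 227/118 ≈ 1.9237)
-(37 - J) = -(37 - 1*227/118) = -(37 - 227/118) = -1*4139/118 = -4139/118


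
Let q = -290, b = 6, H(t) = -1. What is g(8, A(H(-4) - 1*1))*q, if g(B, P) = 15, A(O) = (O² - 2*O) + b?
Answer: -4350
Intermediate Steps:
A(O) = 6 + O² - 2*O (A(O) = (O² - 2*O) + 6 = 6 + O² - 2*O)
g(8, A(H(-4) - 1*1))*q = 15*(-290) = -4350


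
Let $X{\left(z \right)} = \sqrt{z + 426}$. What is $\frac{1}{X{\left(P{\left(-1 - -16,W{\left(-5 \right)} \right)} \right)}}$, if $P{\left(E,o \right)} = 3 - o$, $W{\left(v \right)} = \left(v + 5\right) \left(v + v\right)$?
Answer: $\frac{\sqrt{429}}{429} \approx 0.04828$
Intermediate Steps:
$W{\left(v \right)} = 2 v \left(5 + v\right)$ ($W{\left(v \right)} = \left(5 + v\right) 2 v = 2 v \left(5 + v\right)$)
$X{\left(z \right)} = \sqrt{426 + z}$
$\frac{1}{X{\left(P{\left(-1 - -16,W{\left(-5 \right)} \right)} \right)}} = \frac{1}{\sqrt{426 + \left(3 - 2 \left(-5\right) \left(5 - 5\right)\right)}} = \frac{1}{\sqrt{426 + \left(3 - 2 \left(-5\right) 0\right)}} = \frac{1}{\sqrt{426 + \left(3 - 0\right)}} = \frac{1}{\sqrt{426 + \left(3 + 0\right)}} = \frac{1}{\sqrt{426 + 3}} = \frac{1}{\sqrt{429}} = \frac{\sqrt{429}}{429}$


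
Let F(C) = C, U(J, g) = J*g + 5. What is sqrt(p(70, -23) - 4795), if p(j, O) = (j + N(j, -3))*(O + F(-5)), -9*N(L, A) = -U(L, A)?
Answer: 11*I*sqrt(455)/3 ≈ 78.213*I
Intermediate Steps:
U(J, g) = 5 + J*g
N(L, A) = 5/9 + A*L/9 (N(L, A) = -(-1)*(5 + L*A)/9 = -(-1)*(5 + A*L)/9 = -(-5 - A*L)/9 = 5/9 + A*L/9)
p(j, O) = (-5 + O)*(5/9 + 2*j/3) (p(j, O) = (j + (5/9 + (1/9)*(-3)*j))*(O - 5) = (j + (5/9 - j/3))*(-5 + O) = (5/9 + 2*j/3)*(-5 + O) = (-5 + O)*(5/9 + 2*j/3))
sqrt(p(70, -23) - 4795) = sqrt((-25/9 - 10/3*70 + (5/9)*(-23) + (2/3)*(-23)*70) - 4795) = sqrt((-25/9 - 700/3 - 115/9 - 3220/3) - 4795) = sqrt(-11900/9 - 4795) = sqrt(-55055/9) = 11*I*sqrt(455)/3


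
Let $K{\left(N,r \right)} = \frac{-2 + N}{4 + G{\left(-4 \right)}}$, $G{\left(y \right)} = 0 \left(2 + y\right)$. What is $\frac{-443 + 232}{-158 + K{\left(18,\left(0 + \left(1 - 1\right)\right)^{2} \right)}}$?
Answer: $\frac{211}{154} \approx 1.3701$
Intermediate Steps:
$G{\left(y \right)} = 0$
$K{\left(N,r \right)} = - \frac{1}{2} + \frac{N}{4}$ ($K{\left(N,r \right)} = \frac{-2 + N}{4 + 0} = \frac{-2 + N}{4} = \left(-2 + N\right) \frac{1}{4} = - \frac{1}{2} + \frac{N}{4}$)
$\frac{-443 + 232}{-158 + K{\left(18,\left(0 + \left(1 - 1\right)\right)^{2} \right)}} = \frac{-443 + 232}{-158 + \left(- \frac{1}{2} + \frac{1}{4} \cdot 18\right)} = - \frac{211}{-158 + \left(- \frac{1}{2} + \frac{9}{2}\right)} = - \frac{211}{-158 + 4} = - \frac{211}{-154} = \left(-211\right) \left(- \frac{1}{154}\right) = \frac{211}{154}$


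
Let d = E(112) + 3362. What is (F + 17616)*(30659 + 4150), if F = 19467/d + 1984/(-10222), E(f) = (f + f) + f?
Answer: 11593020765672021/18900478 ≈ 6.1337e+8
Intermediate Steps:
E(f) = 3*f (E(f) = 2*f + f = 3*f)
d = 3698 (d = 3*112 + 3362 = 336 + 3362 = 3698)
F = 95827421/18900478 (F = 19467/3698 + 1984/(-10222) = 19467*(1/3698) + 1984*(-1/10222) = 19467/3698 - 992/5111 = 95827421/18900478 ≈ 5.0701)
(F + 17616)*(30659 + 4150) = (95827421/18900478 + 17616)*(30659 + 4150) = (333046647869/18900478)*34809 = 11593020765672021/18900478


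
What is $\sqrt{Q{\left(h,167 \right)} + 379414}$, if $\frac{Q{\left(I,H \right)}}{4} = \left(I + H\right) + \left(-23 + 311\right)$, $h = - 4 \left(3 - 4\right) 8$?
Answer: $\sqrt{381362} \approx 617.54$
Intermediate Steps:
$h = 32$ ($h = \left(-4\right) \left(-1\right) 8 = 4 \cdot 8 = 32$)
$Q{\left(I,H \right)} = 1152 + 4 H + 4 I$ ($Q{\left(I,H \right)} = 4 \left(\left(I + H\right) + \left(-23 + 311\right)\right) = 4 \left(\left(H + I\right) + 288\right) = 4 \left(288 + H + I\right) = 1152 + 4 H + 4 I$)
$\sqrt{Q{\left(h,167 \right)} + 379414} = \sqrt{\left(1152 + 4 \cdot 167 + 4 \cdot 32\right) + 379414} = \sqrt{\left(1152 + 668 + 128\right) + 379414} = \sqrt{1948 + 379414} = \sqrt{381362}$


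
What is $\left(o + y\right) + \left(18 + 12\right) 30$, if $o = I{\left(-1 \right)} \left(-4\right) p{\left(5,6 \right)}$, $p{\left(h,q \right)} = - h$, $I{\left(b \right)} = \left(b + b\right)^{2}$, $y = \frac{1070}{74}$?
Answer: $\frac{36795}{37} \approx 994.46$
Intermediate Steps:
$y = \frac{535}{37}$ ($y = 1070 \cdot \frac{1}{74} = \frac{535}{37} \approx 14.459$)
$I{\left(b \right)} = 4 b^{2}$ ($I{\left(b \right)} = \left(2 b\right)^{2} = 4 b^{2}$)
$o = 80$ ($o = 4 \left(-1\right)^{2} \left(-4\right) \left(\left(-1\right) 5\right) = 4 \cdot 1 \left(-4\right) \left(-5\right) = 4 \left(-4\right) \left(-5\right) = \left(-16\right) \left(-5\right) = 80$)
$\left(o + y\right) + \left(18 + 12\right) 30 = \left(80 + \frac{535}{37}\right) + \left(18 + 12\right) 30 = \frac{3495}{37} + 30 \cdot 30 = \frac{3495}{37} + 900 = \frac{36795}{37}$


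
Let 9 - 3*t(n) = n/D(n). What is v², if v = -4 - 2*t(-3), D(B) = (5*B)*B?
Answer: 204304/2025 ≈ 100.89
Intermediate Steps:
D(B) = 5*B²
t(n) = 3 - 1/(15*n) (t(n) = 3 - n/(3*(5*n²)) = 3 - n*1/(5*n²)/3 = 3 - 1/(15*n))
v = -452/45 (v = -4 - 2*(3 - 1/15/(-3)) = -4 - 2*(3 - 1/15*(-⅓)) = -4 - 2*(3 + 1/45) = -4 - 2*136/45 = -4 - 272/45 = -452/45 ≈ -10.044)
v² = (-452/45)² = 204304/2025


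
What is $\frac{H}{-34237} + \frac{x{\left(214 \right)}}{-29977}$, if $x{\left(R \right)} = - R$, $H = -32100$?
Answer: $\frac{969588418}{1026322549} \approx 0.94472$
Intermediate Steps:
$\frac{H}{-34237} + \frac{x{\left(214 \right)}}{-29977} = - \frac{32100}{-34237} + \frac{\left(-1\right) 214}{-29977} = \left(-32100\right) \left(- \frac{1}{34237}\right) - - \frac{214}{29977} = \frac{32100}{34237} + \frac{214}{29977} = \frac{969588418}{1026322549}$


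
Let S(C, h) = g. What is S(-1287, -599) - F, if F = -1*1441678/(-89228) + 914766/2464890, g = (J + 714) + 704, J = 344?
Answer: 31991179553581/18328100410 ≈ 1745.5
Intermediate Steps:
g = 1762 (g = (344 + 714) + 704 = 1058 + 704 = 1762)
S(C, h) = 1762
F = 302933368839/18328100410 (F = -1441678*(-1/89228) + 914766*(1/2464890) = 720839/44614 + 152461/410815 = 302933368839/18328100410 ≈ 16.528)
S(-1287, -599) - F = 1762 - 1*302933368839/18328100410 = 1762 - 302933368839/18328100410 = 31991179553581/18328100410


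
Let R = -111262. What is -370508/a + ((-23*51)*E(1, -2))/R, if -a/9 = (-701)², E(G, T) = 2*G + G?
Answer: 56786622167/492068322558 ≈ 0.11540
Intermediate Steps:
E(G, T) = 3*G
a = -4422609 (a = -9*(-701)² = -9*491401 = -4422609)
-370508/a + ((-23*51)*E(1, -2))/R = -370508/(-4422609) + ((-23*51)*(3*1))/(-111262) = -370508*(-1/4422609) - 1173*3*(-1/111262) = 370508/4422609 - 3519*(-1/111262) = 370508/4422609 + 3519/111262 = 56786622167/492068322558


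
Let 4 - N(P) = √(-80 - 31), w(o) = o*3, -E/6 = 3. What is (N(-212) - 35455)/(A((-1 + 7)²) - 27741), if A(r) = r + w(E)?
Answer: 11817/9253 + I*√111/27759 ≈ 1.2771 + 0.00037954*I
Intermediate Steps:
E = -18 (E = -6*3 = -18)
w(o) = 3*o
N(P) = 4 - I*√111 (N(P) = 4 - √(-80 - 31) = 4 - √(-111) = 4 - I*√111)
A(r) = -54 + r (A(r) = r + 3*(-18) = r - 54 = -54 + r)
(N(-212) - 35455)/(A((-1 + 7)²) - 27741) = ((4 - I*√111) - 35455)/((-54 + (-1 + 7)²) - 27741) = (-35451 - I*√111)/((-54 + 6²) - 27741) = (-35451 - I*√111)/((-54 + 36) - 27741) = (-35451 - I*√111)/(-18 - 27741) = (-35451 - I*√111)/(-27759) = (-35451 - I*√111)*(-1/27759) = 11817/9253 + I*√111/27759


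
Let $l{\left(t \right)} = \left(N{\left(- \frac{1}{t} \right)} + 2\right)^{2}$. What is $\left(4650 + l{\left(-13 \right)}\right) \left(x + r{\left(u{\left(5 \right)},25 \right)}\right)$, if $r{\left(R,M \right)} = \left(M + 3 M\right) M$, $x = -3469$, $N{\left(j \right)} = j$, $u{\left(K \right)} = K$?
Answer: $- \frac{762195051}{169} \approx -4.51 \cdot 10^{6}$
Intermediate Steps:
$l{\left(t \right)} = \left(2 - \frac{1}{t}\right)^{2}$ ($l{\left(t \right)} = \left(- \frac{1}{t} + 2\right)^{2} = \left(2 - \frac{1}{t}\right)^{2}$)
$r{\left(R,M \right)} = 4 M^{2}$ ($r{\left(R,M \right)} = 4 M M = 4 M^{2}$)
$\left(4650 + l{\left(-13 \right)}\right) \left(x + r{\left(u{\left(5 \right)},25 \right)}\right) = \left(4650 + \frac{\left(-1 + 2 \left(-13\right)\right)^{2}}{169}\right) \left(-3469 + 4 \cdot 25^{2}\right) = \left(4650 + \frac{\left(-1 - 26\right)^{2}}{169}\right) \left(-3469 + 4 \cdot 625\right) = \left(4650 + \frac{\left(-27\right)^{2}}{169}\right) \left(-3469 + 2500\right) = \left(4650 + \frac{1}{169} \cdot 729\right) \left(-969\right) = \left(4650 + \frac{729}{169}\right) \left(-969\right) = \frac{786579}{169} \left(-969\right) = - \frac{762195051}{169}$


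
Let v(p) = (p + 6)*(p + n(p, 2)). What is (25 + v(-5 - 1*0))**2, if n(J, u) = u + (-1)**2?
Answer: 529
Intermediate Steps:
n(J, u) = 1 + u (n(J, u) = u + 1 = 1 + u)
v(p) = (3 + p)*(6 + p) (v(p) = (p + 6)*(p + (1 + 2)) = (6 + p)*(p + 3) = (6 + p)*(3 + p) = (3 + p)*(6 + p))
(25 + v(-5 - 1*0))**2 = (25 + (18 + (-5 - 1*0)**2 + 9*(-5 - 1*0)))**2 = (25 + (18 + (-5 + 0)**2 + 9*(-5 + 0)))**2 = (25 + (18 + (-5)**2 + 9*(-5)))**2 = (25 + (18 + 25 - 45))**2 = (25 - 2)**2 = 23**2 = 529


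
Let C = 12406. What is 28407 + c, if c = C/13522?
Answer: 192065930/6761 ≈ 28408.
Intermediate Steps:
c = 6203/6761 (c = 12406/13522 = 12406*(1/13522) = 6203/6761 ≈ 0.91747)
28407 + c = 28407 + 6203/6761 = 192065930/6761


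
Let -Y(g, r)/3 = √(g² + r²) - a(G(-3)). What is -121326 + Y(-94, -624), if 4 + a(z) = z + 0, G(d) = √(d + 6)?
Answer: -121338 - 6*√99553 + 3*√3 ≈ -1.2323e+5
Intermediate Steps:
G(d) = √(6 + d)
a(z) = -4 + z (a(z) = -4 + (z + 0) = -4 + z)
Y(g, r) = -12 - 3*√(g² + r²) + 3*√3 (Y(g, r) = -3*(√(g² + r²) - (-4 + √(6 - 3))) = -3*(√(g² + r²) - (-4 + √3)) = -3*(√(g² + r²) + (4 - √3)) = -3*(4 + √(g² + r²) - √3) = -12 - 3*√(g² + r²) + 3*√3)
-121326 + Y(-94, -624) = -121326 + (-12 - 3*√((-94)² + (-624)²) + 3*√3) = -121326 + (-12 - 3*√(8836 + 389376) + 3*√3) = -121326 + (-12 - 6*√99553 + 3*√3) = -121338 - 6*√99553 + 3*√3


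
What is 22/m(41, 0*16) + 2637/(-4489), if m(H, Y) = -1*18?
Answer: -73112/40401 ≈ -1.8097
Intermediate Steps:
m(H, Y) = -18
22/m(41, 0*16) + 2637/(-4489) = 22/(-18) + 2637/(-4489) = 22*(-1/18) + 2637*(-1/4489) = -11/9 - 2637/4489 = -73112/40401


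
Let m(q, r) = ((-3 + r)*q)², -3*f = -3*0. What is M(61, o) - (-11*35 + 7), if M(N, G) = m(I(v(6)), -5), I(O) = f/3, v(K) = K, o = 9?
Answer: 378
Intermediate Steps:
f = 0 (f = -(-1)*0 = -⅓*0 = 0)
I(O) = 0 (I(O) = 0/3 = 0*(⅓) = 0)
m(q, r) = q²*(-3 + r)² (m(q, r) = (q*(-3 + r))² = q²*(-3 + r)²)
M(N, G) = 0 (M(N, G) = 0²*(-3 - 5)² = 0*(-8)² = 0*64 = 0)
M(61, o) - (-11*35 + 7) = 0 - (-11*35 + 7) = 0 - (-385 + 7) = 0 - 1*(-378) = 0 + 378 = 378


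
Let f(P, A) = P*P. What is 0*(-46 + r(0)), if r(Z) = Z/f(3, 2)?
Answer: 0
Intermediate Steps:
f(P, A) = P²
r(Z) = Z/9 (r(Z) = Z/(3²) = Z/9)
0*(-46 + r(0)) = 0*(-46 + (⅑)*0) = 0*(-46 + 0) = 0*(-46) = 0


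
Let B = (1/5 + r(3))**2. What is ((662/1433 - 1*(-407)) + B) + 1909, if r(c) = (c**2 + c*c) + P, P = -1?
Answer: 93585718/35825 ≈ 2612.3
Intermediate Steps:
r(c) = -1 + 2*c**2 (r(c) = (c**2 + c*c) - 1 = (c**2 + c**2) - 1 = 2*c**2 - 1 = -1 + 2*c**2)
B = 7396/25 (B = (1/5 + (-1 + 2*3**2))**2 = (1/5 + (-1 + 2*9))**2 = (1/5 + (-1 + 18))**2 = (1/5 + 17)**2 = (86/5)**2 = 7396/25 ≈ 295.84)
((662/1433 - 1*(-407)) + B) + 1909 = ((662/1433 - 1*(-407)) + 7396/25) + 1909 = ((662*(1/1433) + 407) + 7396/25) + 1909 = ((662/1433 + 407) + 7396/25) + 1909 = (583893/1433 + 7396/25) + 1909 = 25195793/35825 + 1909 = 93585718/35825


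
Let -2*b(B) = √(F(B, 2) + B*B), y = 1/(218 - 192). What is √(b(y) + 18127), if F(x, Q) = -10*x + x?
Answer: √(12253852 - 13*I*√233)/26 ≈ 134.64 - 0.0010901*I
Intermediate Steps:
F(x, Q) = -9*x
y = 1/26 ≈ 0.038462
b(B) = -√(B² - 9*B)/2 (b(B) = -√(-9*B + B*B)/2 = -√(-9*B + B²)/2 = -√(B² - 9*B)/2)
√(b(y) + 18127) = √(-√26*√(-9 + 1/26)/26/2 + 18127) = √(-I*√233/26/2 + 18127) = √(-I*√233/52 + 18127) = √(18127 - I*√233/52)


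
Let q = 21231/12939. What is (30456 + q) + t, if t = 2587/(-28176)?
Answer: 3701295411949/121523088 ≈ 30458.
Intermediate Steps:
q = 7077/4313 (q = 21231*(1/12939) = 7077/4313 ≈ 1.6409)
t = -2587/28176 (t = 2587*(-1/28176) = -2587/28176 ≈ -0.091816)
(30456 + q) + t = (30456 + 7077/4313) - 2587/28176 = 131363805/4313 - 2587/28176 = 3701295411949/121523088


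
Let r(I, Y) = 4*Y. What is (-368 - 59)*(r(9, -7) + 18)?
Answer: 4270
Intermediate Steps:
(-368 - 59)*(r(9, -7) + 18) = (-368 - 59)*(4*(-7) + 18) = -427*(-28 + 18) = -427*(-10) = 4270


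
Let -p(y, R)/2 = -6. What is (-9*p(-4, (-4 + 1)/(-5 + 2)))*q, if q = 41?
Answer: -4428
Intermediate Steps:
p(y, R) = 12 (p(y, R) = -2*(-6) = 12)
(-9*p(-4, (-4 + 1)/(-5 + 2)))*q = -9*12*41 = -108*41 = -4428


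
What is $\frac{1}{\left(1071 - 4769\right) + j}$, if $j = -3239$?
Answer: $- \frac{1}{6937} \approx -0.00014415$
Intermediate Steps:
$\frac{1}{\left(1071 - 4769\right) + j} = \frac{1}{\left(1071 - 4769\right) - 3239} = \frac{1}{-3698 - 3239} = \frac{1}{-6937} = - \frac{1}{6937}$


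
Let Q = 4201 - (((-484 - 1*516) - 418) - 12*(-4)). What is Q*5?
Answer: 27855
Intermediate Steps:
Q = 5571 (Q = 4201 - (((-484 - 516) - 418) + 48) = 4201 - ((-1000 - 418) + 48) = 4201 - (-1418 + 48) = 4201 - 1*(-1370) = 4201 + 1370 = 5571)
Q*5 = 5571*5 = 27855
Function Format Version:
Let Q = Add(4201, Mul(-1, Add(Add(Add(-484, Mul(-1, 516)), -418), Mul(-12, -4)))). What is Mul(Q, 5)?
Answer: 27855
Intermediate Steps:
Q = 5571 (Q = Add(4201, Mul(-1, Add(Add(Add(-484, -516), -418), 48))) = Add(4201, Mul(-1, Add(Add(-1000, -418), 48))) = Add(4201, Mul(-1, Add(-1418, 48))) = Add(4201, Mul(-1, -1370)) = Add(4201, 1370) = 5571)
Mul(Q, 5) = Mul(5571, 5) = 27855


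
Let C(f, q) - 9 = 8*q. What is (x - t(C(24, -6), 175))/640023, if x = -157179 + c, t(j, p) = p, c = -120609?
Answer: -277963/640023 ≈ -0.43430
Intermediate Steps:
C(f, q) = 9 + 8*q
x = -277788 (x = -157179 - 120609 = -277788)
(x - t(C(24, -6), 175))/640023 = (-277788 - 1*175)/640023 = (-277788 - 175)*(1/640023) = -277963*1/640023 = -277963/640023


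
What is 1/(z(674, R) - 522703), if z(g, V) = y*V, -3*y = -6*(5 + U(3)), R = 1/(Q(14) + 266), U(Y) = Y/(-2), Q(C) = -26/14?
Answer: -1849/966477798 ≈ -1.9131e-6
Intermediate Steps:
Q(C) = -13/7 (Q(C) = -26*1/14 = -13/7)
U(Y) = -Y/2 (U(Y) = Y*(-1/2) = -Y/2)
R = 7/1849 (R = 1/(-13/7 + 266) = 1/(1849/7) = 7/1849 ≈ 0.0037858)
y = 7 (y = -(-2)*(5 - 1/2*3) = -(-2)*(5 - 3/2) = -(-2)*7/2 = -1/3*(-21) = 7)
z(g, V) = 7*V
1/(z(674, R) - 522703) = 1/(7*(7/1849) - 522703) = 1/(49/1849 - 522703) = 1/(-966477798/1849) = -1849/966477798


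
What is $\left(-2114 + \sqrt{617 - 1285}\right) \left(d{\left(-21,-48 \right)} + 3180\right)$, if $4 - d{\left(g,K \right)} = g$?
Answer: $-6775370 + 6410 i \sqrt{167} \approx -6.7754 \cdot 10^{6} + 82836.0 i$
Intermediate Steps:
$d{\left(g,K \right)} = 4 - g$
$\left(-2114 + \sqrt{617 - 1285}\right) \left(d{\left(-21,-48 \right)} + 3180\right) = \left(-2114 + \sqrt{617 - 1285}\right) \left(\left(4 - -21\right) + 3180\right) = \left(-2114 + \sqrt{-668}\right) \left(\left(4 + 21\right) + 3180\right) = \left(-2114 + 2 i \sqrt{167}\right) \left(25 + 3180\right) = \left(-2114 + 2 i \sqrt{167}\right) 3205 = -6775370 + 6410 i \sqrt{167}$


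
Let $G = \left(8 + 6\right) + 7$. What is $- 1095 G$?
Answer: $-22995$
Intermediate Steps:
$G = 21$ ($G = 14 + 7 = 21$)
$- 1095 G = \left(-1095\right) 21 = -22995$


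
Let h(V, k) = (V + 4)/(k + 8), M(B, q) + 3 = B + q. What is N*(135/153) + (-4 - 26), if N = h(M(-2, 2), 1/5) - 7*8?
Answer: -55275/697 ≈ -79.304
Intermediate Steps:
M(B, q) = -3 + B + q (M(B, q) = -3 + (B + q) = -3 + B + q)
h(V, k) = (4 + V)/(8 + k)
N = -2291/41 (N = (4 + (-3 - 2 + 2))/(8 + 1/5) - 7*8 = (4 - 3)/(8 + 1/5) - 1*56 = 1/(41/5) - 56 = (5/41)*1 - 56 = 5/41 - 56 = -2291/41 ≈ -55.878)
N*(135/153) + (-4 - 26) = -309285/(41*153) + (-4 - 26) = -309285/(41*153) - 30 = -2291/41*15/17 - 30 = -34365/697 - 30 = -55275/697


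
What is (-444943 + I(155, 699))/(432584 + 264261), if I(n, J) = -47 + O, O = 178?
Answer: -444812/696845 ≈ -0.63832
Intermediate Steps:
I(n, J) = 131 (I(n, J) = -47 + 178 = 131)
(-444943 + I(155, 699))/(432584 + 264261) = (-444943 + 131)/(432584 + 264261) = -444812/696845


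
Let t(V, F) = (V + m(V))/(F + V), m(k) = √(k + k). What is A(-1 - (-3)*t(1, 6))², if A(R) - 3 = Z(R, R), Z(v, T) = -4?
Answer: 1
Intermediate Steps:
m(k) = √2*√k (m(k) = √(2*k) = √2*√k)
t(V, F) = (V + √2*√V)/(F + V)
A(R) = -1 (A(R) = 3 - 4 = -1)
A(-1 - (-3)*t(1, 6))² = (-1)² = 1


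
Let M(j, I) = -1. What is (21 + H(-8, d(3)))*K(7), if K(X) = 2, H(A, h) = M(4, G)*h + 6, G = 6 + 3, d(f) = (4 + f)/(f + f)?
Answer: 155/3 ≈ 51.667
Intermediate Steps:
d(f) = (4 + f)/(2*f) (d(f) = (4 + f)/((2*f)) = (4 + f)*(1/(2*f)) = (4 + f)/(2*f))
G = 9
H(A, h) = 6 - h (H(A, h) = -h + 6 = 6 - h)
(21 + H(-8, d(3)))*K(7) = (21 + (6 - (4 + 3)/(2*3)))*2 = (21 + (6 - 7/(2*3)))*2 = (21 + (6 - 1*7/6))*2 = (21 + (6 - 7/6))*2 = (21 + 29/6)*2 = (155/6)*2 = 155/3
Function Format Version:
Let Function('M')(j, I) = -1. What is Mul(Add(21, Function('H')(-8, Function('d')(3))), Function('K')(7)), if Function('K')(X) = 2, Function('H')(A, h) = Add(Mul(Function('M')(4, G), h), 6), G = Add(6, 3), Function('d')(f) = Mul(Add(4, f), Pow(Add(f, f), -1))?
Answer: Rational(155, 3) ≈ 51.667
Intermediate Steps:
Function('d')(f) = Mul(Rational(1, 2), Pow(f, -1), Add(4, f)) (Function('d')(f) = Mul(Add(4, f), Pow(Mul(2, f), -1)) = Mul(Add(4, f), Mul(Rational(1, 2), Pow(f, -1))) = Mul(Rational(1, 2), Pow(f, -1), Add(4, f)))
G = 9
Function('H')(A, h) = Add(6, Mul(-1, h)) (Function('H')(A, h) = Add(Mul(-1, h), 6) = Add(6, Mul(-1, h)))
Mul(Add(21, Function('H')(-8, Function('d')(3))), Function('K')(7)) = Mul(Add(21, Add(6, Mul(-1, Mul(Rational(1, 2), Pow(3, -1), Add(4, 3))))), 2) = Mul(Add(21, Add(6, Mul(-1, Mul(Rational(1, 2), Rational(1, 3), 7)))), 2) = Mul(Add(21, Add(6, Mul(-1, Rational(7, 6)))), 2) = Mul(Add(21, Add(6, Rational(-7, 6))), 2) = Mul(Add(21, Rational(29, 6)), 2) = Mul(Rational(155, 6), 2) = Rational(155, 3)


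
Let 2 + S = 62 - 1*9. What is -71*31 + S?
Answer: -2150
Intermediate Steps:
S = 51 (S = -2 + (62 - 1*9) = -2 + (62 - 9) = -2 + 53 = 51)
-71*31 + S = -71*31 + 51 = -2201 + 51 = -2150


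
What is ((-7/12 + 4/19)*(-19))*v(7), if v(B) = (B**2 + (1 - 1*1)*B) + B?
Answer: 1190/3 ≈ 396.67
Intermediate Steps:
v(B) = B + B**2 (v(B) = (B**2 + (1 - 1)*B) + B = (B**2 + 0*B) + B = (B**2 + 0) + B = B**2 + B = B + B**2)
((-7/12 + 4/19)*(-19))*v(7) = ((-7/12 + 4/19)*(-19))*(7*(1 + 7)) = ((-7*1/12 + 4*(1/19))*(-19))*(7*8) = ((-7/12 + 4/19)*(-19))*56 = -85/228*(-19)*56 = (85/12)*56 = 1190/3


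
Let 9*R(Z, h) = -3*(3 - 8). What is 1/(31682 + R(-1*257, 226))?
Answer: 3/95051 ≈ 3.1562e-5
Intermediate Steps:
R(Z, h) = 5/3 (R(Z, h) = (-3*(3 - 8))/9 = (-3*(-5))/9 = (1/9)*15 = 5/3)
1/(31682 + R(-1*257, 226)) = 1/(31682 + 5/3) = 1/(95051/3) = 3/95051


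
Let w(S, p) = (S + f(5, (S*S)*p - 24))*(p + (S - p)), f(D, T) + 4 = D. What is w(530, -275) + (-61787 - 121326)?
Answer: 98317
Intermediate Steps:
f(D, T) = -4 + D
w(S, p) = S*(1 + S) (w(S, p) = (S + (-4 + 5))*(p + (S - p)) = (S + 1)*S = (1 + S)*S = S*(1 + S))
w(530, -275) + (-61787 - 121326) = 530*(1 + 530) + (-61787 - 121326) = 530*531 - 183113 = 281430 - 183113 = 98317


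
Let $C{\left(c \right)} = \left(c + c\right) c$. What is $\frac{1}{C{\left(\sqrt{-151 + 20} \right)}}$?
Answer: $- \frac{1}{262} \approx -0.0038168$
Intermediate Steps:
$C{\left(c \right)} = 2 c^{2}$ ($C{\left(c \right)} = 2 c c = 2 c^{2}$)
$\frac{1}{C{\left(\sqrt{-151 + 20} \right)}} = \frac{1}{2 \left(\sqrt{-151 + 20}\right)^{2}} = \frac{1}{2 \left(\sqrt{-131}\right)^{2}} = \frac{1}{2 \left(i \sqrt{131}\right)^{2}} = \frac{1}{2 \left(-131\right)} = \frac{1}{-262} = - \frac{1}{262}$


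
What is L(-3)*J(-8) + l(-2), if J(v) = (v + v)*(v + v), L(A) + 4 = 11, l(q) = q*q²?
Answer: 1784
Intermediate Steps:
l(q) = q³
L(A) = 7 (L(A) = -4 + 11 = 7)
J(v) = 4*v² (J(v) = (2*v)*(2*v) = 4*v²)
L(-3)*J(-8) + l(-2) = 7*(4*(-8)²) + (-2)³ = 7*(4*64) - 8 = 7*256 - 8 = 1792 - 8 = 1784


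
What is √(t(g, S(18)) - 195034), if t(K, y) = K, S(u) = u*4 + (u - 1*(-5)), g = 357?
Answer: 7*I*√3973 ≈ 441.22*I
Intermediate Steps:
S(u) = 5 + 5*u (S(u) = 4*u + (u + 5) = 4*u + (5 + u) = 5 + 5*u)
√(t(g, S(18)) - 195034) = √(357 - 195034) = √(-194677) = 7*I*√3973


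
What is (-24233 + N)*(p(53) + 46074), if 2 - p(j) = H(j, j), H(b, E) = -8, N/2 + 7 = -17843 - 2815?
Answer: -3021405292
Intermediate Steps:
N = -41330 (N = -14 + 2*(-17843 - 2815) = -14 + 2*(-20658) = -14 - 41316 = -41330)
p(j) = 10 (p(j) = 2 - 1*(-8) = 2 + 8 = 10)
(-24233 + N)*(p(53) + 46074) = (-24233 - 41330)*(10 + 46074) = -65563*46084 = -3021405292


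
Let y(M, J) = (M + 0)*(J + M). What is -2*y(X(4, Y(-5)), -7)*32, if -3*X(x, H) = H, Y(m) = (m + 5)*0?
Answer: 0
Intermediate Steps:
Y(m) = 0 (Y(m) = (5 + m)*0 = 0)
X(x, H) = -H/3
y(M, J) = M*(J + M)
-2*y(X(4, Y(-5)), -7)*32 = -2*(-⅓*0)*(-7 - ⅓*0)*32 = -0*(-7 + 0)*32 = -0*(-7)*32 = -2*0*32 = 0*32 = 0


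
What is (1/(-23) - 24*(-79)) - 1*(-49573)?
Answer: 1183786/23 ≈ 51469.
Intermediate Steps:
(1/(-23) - 24*(-79)) - 1*(-49573) = (-1/23 + 1896) + 49573 = 43607/23 + 49573 = 1183786/23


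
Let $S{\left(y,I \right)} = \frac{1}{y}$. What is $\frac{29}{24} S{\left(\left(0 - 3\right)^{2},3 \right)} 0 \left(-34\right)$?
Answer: $0$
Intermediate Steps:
$\frac{29}{24} S{\left(\left(0 - 3\right)^{2},3 \right)} 0 \left(-34\right) = \frac{29}{24} \frac{1}{\left(0 - 3\right)^{2}} \cdot 0 \left(-34\right) = 29 \cdot \frac{1}{24} \frac{1}{\left(-3\right)^{2}} \cdot 0 \left(-34\right) = \frac{29 \cdot \frac{1}{9} \cdot 0}{24} \left(-34\right) = \frac{29}{24} \cdot 0 \left(-34\right) = 0 \left(-34\right) = 0$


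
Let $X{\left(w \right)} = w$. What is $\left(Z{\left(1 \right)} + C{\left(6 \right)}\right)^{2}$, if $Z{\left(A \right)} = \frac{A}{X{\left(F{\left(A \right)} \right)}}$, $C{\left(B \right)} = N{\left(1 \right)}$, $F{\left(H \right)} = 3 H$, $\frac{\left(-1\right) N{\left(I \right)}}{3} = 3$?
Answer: $\frac{676}{9} \approx 75.111$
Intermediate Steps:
$N{\left(I \right)} = -9$ ($N{\left(I \right)} = \left(-3\right) 3 = -9$)
$C{\left(B \right)} = -9$
$Z{\left(A \right)} = \frac{1}{3}$ ($Z{\left(A \right)} = \frac{A}{3 A} = A \frac{1}{3 A} = \frac{1}{3}$)
$\left(Z{\left(1 \right)} + C{\left(6 \right)}\right)^{2} = \left(\frac{1}{3} - 9\right)^{2} = \left(- \frac{26}{3}\right)^{2} = \frac{676}{9}$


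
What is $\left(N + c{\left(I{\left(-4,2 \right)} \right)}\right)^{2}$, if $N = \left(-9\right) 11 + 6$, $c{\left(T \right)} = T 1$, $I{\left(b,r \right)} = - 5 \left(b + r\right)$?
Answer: $6889$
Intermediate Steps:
$I{\left(b,r \right)} = - 5 b - 5 r$
$c{\left(T \right)} = T$
$N = -93$ ($N = -99 + 6 = -93$)
$\left(N + c{\left(I{\left(-4,2 \right)} \right)}\right)^{2} = \left(-93 - -10\right)^{2} = \left(-93 + \left(20 - 10\right)\right)^{2} = \left(-93 + 10\right)^{2} = \left(-83\right)^{2} = 6889$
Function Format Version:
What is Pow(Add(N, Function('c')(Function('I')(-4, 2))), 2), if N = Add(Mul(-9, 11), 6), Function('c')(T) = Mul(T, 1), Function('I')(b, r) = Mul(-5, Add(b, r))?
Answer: 6889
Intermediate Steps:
Function('I')(b, r) = Add(Mul(-5, b), Mul(-5, r))
Function('c')(T) = T
N = -93 (N = Add(-99, 6) = -93)
Pow(Add(N, Function('c')(Function('I')(-4, 2))), 2) = Pow(Add(-93, Add(Mul(-5, -4), Mul(-5, 2))), 2) = Pow(Add(-93, Add(20, -10)), 2) = Pow(Add(-93, 10), 2) = Pow(-83, 2) = 6889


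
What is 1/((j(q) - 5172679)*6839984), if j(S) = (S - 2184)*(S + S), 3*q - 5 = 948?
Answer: -9/391423590587120 ≈ -2.2993e-14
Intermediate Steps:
q = 953/3 (q = 5/3 + (1/3)*948 = 5/3 + 316 = 953/3 ≈ 317.67)
j(S) = 2*S*(-2184 + S) (j(S) = (-2184 + S)*(2*S) = 2*S*(-2184 + S))
1/((j(q) - 5172679)*6839984) = 1/(2*(953/3)*(-2184 + 953/3) - 5172679*6839984) = (1/6839984)/(2*(953/3)*(-5599/3) - 5172679) = (1/6839984)/(-10671694/9 - 5172679) = (1/6839984)/(-57225805/9) = -9/57225805*1/6839984 = -9/391423590587120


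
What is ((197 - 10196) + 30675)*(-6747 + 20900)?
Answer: 292627428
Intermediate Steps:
((197 - 10196) + 30675)*(-6747 + 20900) = (-9999 + 30675)*14153 = 20676*14153 = 292627428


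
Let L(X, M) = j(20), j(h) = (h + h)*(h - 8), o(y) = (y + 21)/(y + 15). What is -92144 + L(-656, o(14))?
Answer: -91664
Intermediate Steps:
o(y) = (21 + y)/(15 + y)
j(h) = 2*h*(-8 + h) (j(h) = (2*h)*(-8 + h) = 2*h*(-8 + h))
L(X, M) = 480 (L(X, M) = 2*20*(-8 + 20) = 2*20*12 = 480)
-92144 + L(-656, o(14)) = -92144 + 480 = -91664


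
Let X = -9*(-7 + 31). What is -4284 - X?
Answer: -4068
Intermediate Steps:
X = -216 (X = -9*24 = -216)
-4284 - X = -4284 - 1*(-216) = -4284 + 216 = -4068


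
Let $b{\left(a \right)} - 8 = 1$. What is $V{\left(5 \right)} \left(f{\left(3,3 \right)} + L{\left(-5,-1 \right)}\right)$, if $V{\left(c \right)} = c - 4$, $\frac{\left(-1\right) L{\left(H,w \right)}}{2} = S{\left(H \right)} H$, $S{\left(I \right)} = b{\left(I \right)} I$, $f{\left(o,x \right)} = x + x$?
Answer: $-444$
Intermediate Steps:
$f{\left(o,x \right)} = 2 x$
$b{\left(a \right)} = 9$ ($b{\left(a \right)} = 8 + 1 = 9$)
$S{\left(I \right)} = 9 I$
$L{\left(H,w \right)} = - 18 H^{2}$ ($L{\left(H,w \right)} = - 2 \cdot 9 H H = - 2 \cdot 9 H^{2} = - 18 H^{2}$)
$V{\left(c \right)} = -4 + c$
$V{\left(5 \right)} \left(f{\left(3,3 \right)} + L{\left(-5,-1 \right)}\right) = \left(-4 + 5\right) \left(2 \cdot 3 - 18 \left(-5\right)^{2}\right) = 1 \left(6 - 450\right) = 1 \left(-444\right) = -444$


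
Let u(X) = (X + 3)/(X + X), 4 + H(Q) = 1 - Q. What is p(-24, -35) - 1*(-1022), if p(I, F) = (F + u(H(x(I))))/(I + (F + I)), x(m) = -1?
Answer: 339445/332 ≈ 1022.4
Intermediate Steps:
H(Q) = -3 - Q (H(Q) = -4 + (1 - Q) = -3 - Q)
u(X) = (3 + X)/(2*X) (u(X) = (3 + X)/((2*X)) = (3 + X)*(1/(2*X)) = (3 + X)/(2*X))
p(I, F) = (-1/4 + F)/(F + 2*I) (p(I, F) = (F + (3 + (-3 - 1*(-1)))/(2*(-3 - 1*(-1))))/(I + (F + I)) = (F + (3 + (-3 + 1))/(2*(-3 + 1)))/(F + 2*I) = (F + (1/2)*(3 - 2)/(-2))/(F + 2*I) = (F + (1/2)*(-1/2)*1)/(F + 2*I) = (F - 1/4)/(F + 2*I) = (-1/4 + F)/(F + 2*I))
p(-24, -35) - 1*(-1022) = (-1/4 - 35)/(-35 + 2*(-24)) - 1*(-1022) = -141/4/(-35 - 48) + 1022 = -141/4/(-83) + 1022 = -1/83*(-141/4) + 1022 = 141/332 + 1022 = 339445/332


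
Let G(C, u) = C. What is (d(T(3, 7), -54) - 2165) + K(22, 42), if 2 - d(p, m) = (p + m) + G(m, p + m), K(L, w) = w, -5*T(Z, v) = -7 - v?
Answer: -10079/5 ≈ -2015.8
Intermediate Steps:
T(Z, v) = 7/5 + v/5 (T(Z, v) = -(-7 - v)/5 = 7/5 + v/5)
d(p, m) = 2 - p - 2*m (d(p, m) = 2 - ((p + m) + m) = 2 - ((m + p) + m) = 2 - (p + 2*m) = 2 + (-p - 2*m) = 2 - p - 2*m)
(d(T(3, 7), -54) - 2165) + K(22, 42) = ((2 - (7/5 + (⅕)*7) - 2*(-54)) - 2165) + 42 = ((2 - (7/5 + 7/5) + 108) - 2165) + 42 = ((2 - 1*14/5 + 108) - 2165) + 42 = ((2 - 14/5 + 108) - 2165) + 42 = (536/5 - 2165) + 42 = -10289/5 + 42 = -10079/5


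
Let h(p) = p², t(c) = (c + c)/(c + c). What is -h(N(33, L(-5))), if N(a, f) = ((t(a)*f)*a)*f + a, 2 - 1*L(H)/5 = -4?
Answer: -884051289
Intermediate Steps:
L(H) = 30 (L(H) = 10 - 5*(-4) = 10 + 20 = 30)
t(c) = 1 (t(c) = (2*c)/((2*c)) = (2*c)*(1/(2*c)) = 1)
N(a, f) = a + a*f² (N(a, f) = ((1*f)*a)*f + a = (f*a)*f + a = (a*f)*f + a = a*f² + a = a + a*f²)
-h(N(33, L(-5))) = -(33*(1 + 30²))² = -(33*(1 + 900))² = -(33*901)² = -1*29733² = -1*884051289 = -884051289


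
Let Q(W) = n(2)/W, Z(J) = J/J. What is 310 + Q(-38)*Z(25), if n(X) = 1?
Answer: 11779/38 ≈ 309.97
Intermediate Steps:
Z(J) = 1
Q(W) = 1/W
310 + Q(-38)*Z(25) = 310 + 1/(-38) = 310 - 1/38*1 = 310 - 1/38 = 11779/38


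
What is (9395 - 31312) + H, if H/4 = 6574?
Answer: 4379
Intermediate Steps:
H = 26296 (H = 4*6574 = 26296)
(9395 - 31312) + H = (9395 - 31312) + 26296 = -21917 + 26296 = 4379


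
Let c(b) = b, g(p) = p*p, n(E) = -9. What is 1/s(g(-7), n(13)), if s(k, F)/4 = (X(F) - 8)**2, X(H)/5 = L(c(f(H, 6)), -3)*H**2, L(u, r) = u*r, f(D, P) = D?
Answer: 1/477597316 ≈ 2.0938e-9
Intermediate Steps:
g(p) = p**2
L(u, r) = r*u
X(H) = -15*H**3 (X(H) = 5*((-3*H)*H**2) = 5*(-3*H**3) = -15*H**3)
s(k, F) = 4*(-8 - 15*F**3)**2 (s(k, F) = 4*(-15*F**3 - 8)**2 = 4*(-8 - 15*F**3)**2)
1/s(g(-7), n(13)) = 1/(4*(8 + 15*(-9)**3)**2) = 1/(4*(8 + 15*(-729))**2) = 1/(4*(8 - 10935)**2) = 1/(4*(-10927)**2) = 1/(4*119399329) = 1/477597316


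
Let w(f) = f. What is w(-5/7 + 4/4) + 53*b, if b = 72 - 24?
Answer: 17810/7 ≈ 2544.3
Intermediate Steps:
b = 48
w(-5/7 + 4/4) + 53*b = (-5/7 + 4/4) + 53*48 = (-5*1/7 + 4*(1/4)) + 2544 = (-5/7 + 1) + 2544 = 2/7 + 2544 = 17810/7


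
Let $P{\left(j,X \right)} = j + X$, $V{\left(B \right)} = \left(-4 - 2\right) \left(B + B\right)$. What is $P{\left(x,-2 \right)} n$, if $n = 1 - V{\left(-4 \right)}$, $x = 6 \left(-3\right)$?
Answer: $940$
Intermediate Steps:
$x = -18$
$V{\left(B \right)} = - 12 B$ ($V{\left(B \right)} = - 6 \cdot 2 B = - 12 B$)
$P{\left(j,X \right)} = X + j$
$n = -47$ ($n = 1 - \left(-12\right) \left(-4\right) = 1 - 48 = -47$)
$P{\left(x,-2 \right)} n = \left(-2 - 18\right) \left(-47\right) = \left(-20\right) \left(-47\right) = 940$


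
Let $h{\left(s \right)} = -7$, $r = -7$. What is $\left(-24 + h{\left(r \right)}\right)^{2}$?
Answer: $961$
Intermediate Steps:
$\left(-24 + h{\left(r \right)}\right)^{2} = \left(-24 - 7\right)^{2} = \left(-31\right)^{2} = 961$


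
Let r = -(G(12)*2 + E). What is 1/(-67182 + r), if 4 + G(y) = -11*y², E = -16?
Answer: -1/63990 ≈ -1.5627e-5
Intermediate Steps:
G(y) = -4 - 11*y²
r = 3192 (r = -((-4 - 11*12²)*2 - 16) = -((-4 - 11*144)*2 - 16) = -((-4 - 1584)*2 - 16) = -(-1588*2 - 16) = -(-3176 - 16) = -1*(-3192) = 3192)
1/(-67182 + r) = 1/(-67182 + 3192) = 1/(-63990) = -1/63990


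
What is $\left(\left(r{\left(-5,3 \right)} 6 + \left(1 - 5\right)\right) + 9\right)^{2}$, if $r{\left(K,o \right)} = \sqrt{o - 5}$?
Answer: $-47 + 60 i \sqrt{2} \approx -47.0 + 84.853 i$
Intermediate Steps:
$r{\left(K,o \right)} = \sqrt{-5 + o}$
$\left(\left(r{\left(-5,3 \right)} 6 + \left(1 - 5\right)\right) + 9\right)^{2} = \left(\left(\sqrt{-5 + 3} \cdot 6 + \left(1 - 5\right)\right) + 9\right)^{2} = \left(\left(\sqrt{-2} \cdot 6 - 4\right) + 9\right)^{2} = \left(\left(i \sqrt{2} \cdot 6 - 4\right) + 9\right)^{2} = \left(\left(6 i \sqrt{2} - 4\right) + 9\right)^{2} = \left(\left(-4 + 6 i \sqrt{2}\right) + 9\right)^{2} = \left(5 + 6 i \sqrt{2}\right)^{2}$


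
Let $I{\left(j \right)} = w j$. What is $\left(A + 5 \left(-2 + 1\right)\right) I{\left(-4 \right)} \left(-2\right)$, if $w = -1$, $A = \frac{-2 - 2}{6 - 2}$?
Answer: $48$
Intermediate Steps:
$A = -1$ ($A = - \frac{4}{4} = \left(-4\right) \frac{1}{4} = -1$)
$I{\left(j \right)} = - j$
$\left(A + 5 \left(-2 + 1\right)\right) I{\left(-4 \right)} \left(-2\right) = \left(-1 + 5 \left(-2 + 1\right)\right) \left(\left(-1\right) \left(-4\right)\right) \left(-2\right) = \left(-1 + 5 \left(-1\right)\right) 4 \left(-2\right) = \left(-1 - 5\right) 4 \left(-2\right) = \left(-6\right) 4 \left(-2\right) = \left(-24\right) \left(-2\right) = 48$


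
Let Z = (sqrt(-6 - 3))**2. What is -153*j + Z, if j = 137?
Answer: -20970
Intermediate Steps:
Z = -9 (Z = (sqrt(-9))**2 = (3*I)**2 = -9)
-153*j + Z = -153*137 - 9 = -20961 - 9 = -20970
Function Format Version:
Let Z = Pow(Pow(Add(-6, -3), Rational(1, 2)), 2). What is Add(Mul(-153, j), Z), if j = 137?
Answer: -20970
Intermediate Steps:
Z = -9 (Z = Pow(Pow(-9, Rational(1, 2)), 2) = Pow(Mul(3, I), 2) = -9)
Add(Mul(-153, j), Z) = Add(Mul(-153, 137), -9) = Add(-20961, -9) = -20970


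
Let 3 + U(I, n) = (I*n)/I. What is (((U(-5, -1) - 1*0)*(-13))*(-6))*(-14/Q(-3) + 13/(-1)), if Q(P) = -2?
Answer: 1872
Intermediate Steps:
U(I, n) = -3 + n (U(I, n) = -3 + (I*n)/I = -3 + n)
(((U(-5, -1) - 1*0)*(-13))*(-6))*(-14/Q(-3) + 13/(-1)) = ((((-3 - 1) - 1*0)*(-13))*(-6))*(-14/(-2) + 13/(-1)) = (((-4 + 0)*(-13))*(-6))*(-14*(-1/2) + 13*(-1)) = (-4*(-13)*(-6))*(7 - 13) = (52*(-6))*(-6) = -312*(-6) = 1872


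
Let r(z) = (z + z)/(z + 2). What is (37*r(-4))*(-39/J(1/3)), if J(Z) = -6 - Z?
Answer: 17316/19 ≈ 911.37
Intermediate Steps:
r(z) = 2*z/(2 + z) (r(z) = (2*z)/(2 + z) = 2*z/(2 + z))
(37*r(-4))*(-39/J(1/3)) = (37*(2*(-4)/(2 - 4)))*(-39/(-6 - 1/3)) = (37*(2*(-4)/(-2)))*(-39/(-6 - 1*⅓)) = (37*(2*(-4)*(-½)))*(-39/(-6 - ⅓)) = (37*4)*(-39/(-19/3)) = 148*(-39*(-3/19)) = 148*(117/19) = 17316/19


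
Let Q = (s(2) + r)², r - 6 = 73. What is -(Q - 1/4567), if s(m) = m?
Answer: -29964086/4567 ≈ -6561.0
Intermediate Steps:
r = 79 (r = 6 + 73 = 79)
Q = 6561 (Q = (2 + 79)² = 81² = 6561)
-(Q - 1/4567) = -(6561 - 1/4567) = -1*29964086/4567 = -29964086/4567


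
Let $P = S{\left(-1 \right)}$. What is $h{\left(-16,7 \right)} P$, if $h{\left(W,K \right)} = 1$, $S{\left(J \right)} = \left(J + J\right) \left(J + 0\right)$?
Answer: $2$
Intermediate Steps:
$S{\left(J \right)} = 2 J^{2}$ ($S{\left(J \right)} = 2 J J = 2 J^{2}$)
$P = 2$ ($P = 2 \left(-1\right)^{2} = 2 \cdot 1 = 2$)
$h{\left(-16,7 \right)} P = 1 \cdot 2 = 2$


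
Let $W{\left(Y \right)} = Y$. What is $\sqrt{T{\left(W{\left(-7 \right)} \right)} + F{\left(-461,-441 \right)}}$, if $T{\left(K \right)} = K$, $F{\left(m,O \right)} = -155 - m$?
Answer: $\sqrt{299} \approx 17.292$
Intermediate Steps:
$\sqrt{T{\left(W{\left(-7 \right)} \right)} + F{\left(-461,-441 \right)}} = \sqrt{-7 - -306} = \sqrt{-7 + \left(-155 + 461\right)} = \sqrt{-7 + 306} = \sqrt{299}$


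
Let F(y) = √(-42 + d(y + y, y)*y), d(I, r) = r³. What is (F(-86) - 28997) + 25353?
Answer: -3644 + √54700774 ≈ 3752.0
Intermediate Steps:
F(y) = √(-42 + y⁴) (F(y) = √(-42 + y³*y) = √(-42 + y⁴))
(F(-86) - 28997) + 25353 = (√(-42 + (-86)⁴) - 28997) + 25353 = (√(-42 + 54700816) - 28997) + 25353 = (√54700774 - 28997) + 25353 = (-28997 + √54700774) + 25353 = -3644 + √54700774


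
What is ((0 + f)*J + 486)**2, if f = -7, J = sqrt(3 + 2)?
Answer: 236441 - 6804*sqrt(5) ≈ 2.2123e+5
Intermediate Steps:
J = sqrt(5) ≈ 2.2361
((0 + f)*J + 486)**2 = ((0 - 7)*sqrt(5) + 486)**2 = (-7*sqrt(5) + 486)**2 = (486 - 7*sqrt(5))**2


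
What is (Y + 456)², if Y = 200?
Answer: 430336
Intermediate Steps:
(Y + 456)² = (200 + 456)² = 656² = 430336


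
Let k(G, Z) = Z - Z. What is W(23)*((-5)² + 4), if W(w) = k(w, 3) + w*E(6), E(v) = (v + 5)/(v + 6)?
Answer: 7337/12 ≈ 611.42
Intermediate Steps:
E(v) = (5 + v)/(6 + v)
k(G, Z) = 0
W(w) = 11*w/12 (W(w) = 0 + w*((5 + 6)/(6 + 6)) = 0 + w*(11/12) = 0 + 11*w/12 = 11*w/12)
W(23)*((-5)² + 4) = ((11/12)*23)*((-5)² + 4) = 253*(25 + 4)/12 = (253/12)*29 = 7337/12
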